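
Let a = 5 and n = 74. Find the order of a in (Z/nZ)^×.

The order of 5 must divide φ(74) = φ(2)·φ(37) = 1·36 = 36 = 2^2 · 3^2.
Divisors of 36: 1, 2, 3, 4, 6, 9, 12, 18, 36.
Evaluate successive powers at the divisors of 36:
5^1 ≡ 5 (mod 74)
5^2 ≡ 25 (mod 74)
5^3 ≡ 51 (mod 74)
5^4 ≡ 33 (mod 74)
5^6 ≡ 11 (mod 74)
5^9 ≡ 43 (mod 74)
5^12 ≡ 47 (mod 74)
5^18 ≡ 73 (mod 74)
5^36 ≡ 1 (mod 74) ✓
So ord_74(5) = 36.

36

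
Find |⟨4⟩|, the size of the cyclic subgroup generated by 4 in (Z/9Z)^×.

3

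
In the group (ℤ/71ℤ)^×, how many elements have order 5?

φ(71) = 71 − 1 = 70 = 2 · 5 · 7.
Since (Z/71Z)^× is cyclic of order 70, the number of elements of order d is φ(d) when d | 70 and 0 otherwise.
5 | 70, and φ(5) = 5 − 1 = 4.

4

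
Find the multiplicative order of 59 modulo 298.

Since 59 ∈ (Z/298Z)^×, its order divides φ(298) = φ(2)·φ(149) = 1·148 = 148 = 2^2 · 37.
Divisors of 148: 1, 2, 4, 37, 74, 148.
Check 59^d mod 298 for each divisor in increasing order:
59^1 ≡ 59 (mod 298)
59^2 ≡ 203 (mod 298)
59^4 ≡ 85 (mod 298)
59^37 ≡ 105 (mod 298)
59^74 ≡ 297 (mod 298)
59^148 ≡ 1 (mod 298) ✓
The smallest such exponent is 148, so the order of 59 is 148.

148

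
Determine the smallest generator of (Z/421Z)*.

2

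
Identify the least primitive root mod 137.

3

φ(137) = 137 − 1 = 136 = 2^3 · 17.
g is a primitive root iff g^(136/q) ≢ 1 (mod 137) for each prime q ∈ {2, 17}.
g = 2: 2^68 ≡ 1 — hits 1, so not a primitive root.
g = 3: 3^68 ≡ 136; 3^8 ≡ 122 — none is 1, so 3 is a primitive root.
The smallest primitive root modulo 137 is 3.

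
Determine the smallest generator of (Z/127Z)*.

3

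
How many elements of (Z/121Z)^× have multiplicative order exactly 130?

0

φ(121) = φ(11^2) = 11·(11−1) = 110 = 2 · 5 · 11.
Since (Z/121Z)^× is cyclic of order 110, the number of elements of order d is φ(d) when d | 110 and 0 otherwise.
Here 110 is not a multiple of 130, so there are no elements of order 130.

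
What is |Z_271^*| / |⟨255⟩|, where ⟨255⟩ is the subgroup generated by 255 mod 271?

1

The order of 255 must divide φ(271) = 271 − 1 = 270 = 2 · 3^3 · 5.
Divisors of 270: 1, 2, 3, 5, 6, 9, 10, 15, 18, 27, 30, 45, 54, 90, 135, 270.
Compute 255^d (mod 271) for the divisors d until we hit 1:
255^1 ≡ 255 (mod 271)
255^2 ≡ 256 (mod 271)
255^3 ≡ 240 (mod 271)
255^5 ≡ 194 (mod 271)
255^6 ≡ 148 (mod 271)
255^9 ≡ 19 (mod 271)
255^10 ≡ 238 (mod 271)
255^15 ≡ 102 (mod 271)
255^18 ≡ 90 (mod 271)
255^27 ≡ 84 (mod 271)
255^30 ≡ 106 (mod 271)
255^45 ≡ 243 (mod 271)
255^54 ≡ 10 (mod 271)
255^90 ≡ 242 (mod 271)
255^135 ≡ 270 (mod 271)
255^270 ≡ 1 (mod 271) ✓
The order of 255 is 270, so the subgroup it generates has 270 elements.
The index is φ(271) / ord(255) = 270 / 270 = 1.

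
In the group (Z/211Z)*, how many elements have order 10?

4

φ(211) = 211 − 1 = 210 = 2 · 3 · 5 · 7.
(Z/211Z)^× is cyclic (|G| = 210); a cyclic group of order m has exactly φ(d) elements of each order d | m, and none otherwise.
10 = 2 · 5 divides 210, and φ(10) = 4.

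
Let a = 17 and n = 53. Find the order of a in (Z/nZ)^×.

26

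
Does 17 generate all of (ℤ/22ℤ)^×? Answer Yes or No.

φ(22) = φ(2)·φ(11) = 1·10 = 10 = 2 · 5.
17 is a primitive root mod 22 iff 17^(φ(22)/q) ≢ 1 for every prime q | φ(22), i.e. q ∈ {2, 5}.
17^5 ≡ 21 (mod 22)  [q = 2: ≢ 1 ✓]
17^2 ≡ 3 (mod 22)  [q = 5: ≢ 1 ✓]
None equal 1, so ord_22(17) = 10: 17 is a primitive root.

Yes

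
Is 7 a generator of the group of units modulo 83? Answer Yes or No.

φ(83) = 83 − 1 = 82 = 2 · 41.
An element g generates (Z/83Z)^× iff g^(82/q) ≢ 1 (mod 83) for each prime q ∈ {2, 41}.
7^41 ≡ 1 (mod 83)  [q = 2: ≡ 1 ✗]
7^2 ≡ 49 (mod 83)  [q = 41: ≢ 1 ✓]
The check at q = 2 fails, so 7 generates a proper subgroup.

No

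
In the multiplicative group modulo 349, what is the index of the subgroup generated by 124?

2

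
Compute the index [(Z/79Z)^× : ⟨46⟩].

6

By Lagrange's theorem, ord_79(46) divides φ(79) = 79 − 1 = 78 = 2 · 3 · 13.
Divisors of 78: 1, 2, 3, 6, 13, 26, 39, 78.
Compute 46^d (mod 79) for the divisors d until we hit 1:
46^1 ≡ 46 (mod 79)
46^2 ≡ 62 (mod 79)
46^3 ≡ 8 (mod 79)
46^6 ≡ 64 (mod 79)
46^13 ≡ 1 (mod 79) ✓
The order of 46 is 13, so the subgroup it generates has 13 elements.
Index = |(Z/79Z)^×| / |⟨46⟩| = 78 / 13 = 6.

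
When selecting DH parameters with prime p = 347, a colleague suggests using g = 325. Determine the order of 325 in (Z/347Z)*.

173

ord(325) | φ(347) = 347 − 1 = 346 = 2 · 173.
Divisors of 346: 1, 2, 173, 346.
Check 325^d mod 347 for each divisor in increasing order:
325^1 ≡ 325 (mod 347)
325^2 ≡ 137 (mod 347)
325^173 ≡ 1 (mod 347) ✓
Hence ord(325) = 173.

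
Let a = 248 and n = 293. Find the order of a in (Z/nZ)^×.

292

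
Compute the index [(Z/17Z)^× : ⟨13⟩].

ord(13) | φ(17) = 17 − 1 = 16 = 2^4.
Divisors of 16: 1, 2, 4, 8, 16.
Compute 13^d (mod 17) for the divisors d until we hit 1:
13^1 ≡ 13
13^2 ≡ 16
13^4 ≡ 1
So ord_17(13) = 4, hence |⟨13⟩| = 4.
The index is φ(17) / ord(13) = 16 / 4 = 4.

4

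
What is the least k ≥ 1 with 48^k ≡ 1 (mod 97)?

Since 48 ∈ (Z/97Z)^×, its order divides φ(97) = 97 − 1 = 96 = 2^5 · 3.
Divisors of 96: 1, 2, 3, 4, 6, 8, 12, 16, 24, 32, 48, 96.
Check 48^d mod 97 for each divisor in increasing order:
48^1 ≡ 48 (mod 97)
48^2 ≡ 73 (mod 97)
48^3 ≡ 12 (mod 97)
48^4 ≡ 91 (mod 97)
48^6 ≡ 47 (mod 97)
48^8 ≡ 36 (mod 97)
48^12 ≡ 75 (mod 97)
48^16 ≡ 35 (mod 97)
48^24 ≡ 96 (mod 97)
48^32 ≡ 61 (mod 97)
48^48 ≡ 1 (mod 97) ✓
Therefore the multiplicative order of 48 modulo 97 is 48.

48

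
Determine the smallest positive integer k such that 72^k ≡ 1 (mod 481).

36

Since 72 ∈ (Z/481Z)^×, its order divides φ(481) = φ(13·37) = (13−1)·(37−1) = 12·36 = 432 = 2^4 · 3^3.
Divisors of 432: 1, 2, 3, 4, 6, 8, 9, 12, 16, 18, 24, 27, 36, 48, 54, 72, 108, 144, 216, 432.
Compute 72^d (mod 481) for the divisors d until we hit 1:
72^1 ≡ 72 (mod 481)
72^2 ≡ 374 (mod 481)
72^3 ≡ 473 (mod 481)
72^4 ≡ 386 (mod 481)
72^6 ≡ 64 (mod 481)
72^8 ≡ 367 (mod 481)
72^9 ≡ 450 (mod 481)
72^12 ≡ 248 (mod 481)
72^16 ≡ 9 (mod 481)
72^18 ≡ 480 (mod 481)
72^24 ≡ 417 (mod 481)
72^27 ≡ 31 (mod 481)
72^36 ≡ 1 (mod 481) ✓
Hence ord(72) = 36.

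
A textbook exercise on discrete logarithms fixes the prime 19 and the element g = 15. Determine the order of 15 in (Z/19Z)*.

18

By Lagrange's theorem, ord_19(15) divides φ(19) = 19 − 1 = 18 = 2 · 3^2.
Divisors of 18: 1, 2, 3, 6, 9, 18.
Compute 15^d (mod 19) for the divisors d until we hit 1:
15^1 ≡ 15
15^2 ≡ 16
15^3 ≡ 12
15^6 ≡ 11
15^9 ≡ 18
15^18 ≡ 1
Therefore the multiplicative order of 15 modulo 19 is 18.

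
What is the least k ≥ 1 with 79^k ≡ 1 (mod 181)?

Since 79 ∈ (Z/181Z)^×, its order divides φ(181) = 181 − 1 = 180 = 2^2 · 3^2 · 5.
Divisors of 180: 1, 2, 3, 4, 5, 6, 9, 10, 12, 15, 18, 20, 30, 36, 45, 60, 90, 180.
Compute 79^d (mod 181) for the divisors d until we hit 1:
79^1 ≡ 79
79^2 ≡ 87
79^3 ≡ 176
79^4 ≡ 148
79^5 ≡ 108
79^6 ≡ 25
79^9 ≡ 56
79^10 ≡ 80
79^12 ≡ 82
79^15 ≡ 133
79^18 ≡ 59
79^20 ≡ 65
79^30 ≡ 132
79^36 ≡ 42
79^45 ≡ 180
79^60 ≡ 48
79^90 ≡ 1
The smallest such exponent is 90, so the order of 79 is 90.

90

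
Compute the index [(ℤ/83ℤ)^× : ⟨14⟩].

1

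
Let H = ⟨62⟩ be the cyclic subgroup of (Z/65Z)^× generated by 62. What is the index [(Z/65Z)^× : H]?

4

By Lagrange's theorem, ord_65(62) divides φ(65) = φ(5·13) = (5−1)·(13−1) = 4·12 = 48 = 2^4 · 3.
Divisors of 48: 1, 2, 3, 4, 6, 8, 12, 16, 24, 48.
Compute 62^d (mod 65) for the divisors d until we hit 1:
62^1 ≡ 62 (mod 65)
62^2 ≡ 9 (mod 65)
62^3 ≡ 38 (mod 65)
62^4 ≡ 16 (mod 65)
62^6 ≡ 14 (mod 65)
62^8 ≡ 61 (mod 65)
62^12 ≡ 1 (mod 65) ✓
The order of 62 is 12, so the subgroup it generates has 12 elements.
The index is φ(65) / ord(62) = 48 / 12 = 4.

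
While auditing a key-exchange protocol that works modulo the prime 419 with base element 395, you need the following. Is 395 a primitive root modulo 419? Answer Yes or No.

φ(419) = 419 − 1 = 418 = 2 · 11 · 19.
An element g generates (Z/419Z)^× iff g^(418/q) ≢ 1 (mod 419) for each prime q ∈ {2, 11, 19}.
395^209 ≡ 1 (mod 419)  [q = 2: ≡ 1 ✗]
395^38 ≡ 348 (mod 419)  [q = 11: ≢ 1 ✓]
395^22 ≡ 306 (mod 419)  [q = 19: ≢ 1 ✓]
395^209 ≡ 1 shows ord(395) | 209, strictly less than φ(419); not a primitive root.

No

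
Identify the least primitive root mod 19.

2

φ(19) = 19 − 1 = 18 = 2 · 3^2.
Test candidates g = 2, 3, … against the prime factors q ∈ {2, 3} of φ(19): g is a generator iff g^(18/q) ≢ 1 for every such q.
g = 2: 2^9 ≡ 18; 2^6 ≡ 7 — none is 1, so 2 is a primitive root.
Hence the least primitive root of 19 is 2.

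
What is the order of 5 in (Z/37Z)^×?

36

By Lagrange's theorem, ord_37(5) divides φ(37) = 37 − 1 = 36 = 2^2 · 3^2.
Divisors of 36: 1, 2, 3, 4, 6, 9, 12, 18, 36.
Evaluate successive powers at the divisors of 36:
5^1 ≡ 5 (mod 37)
5^2 ≡ 25 (mod 37)
5^3 ≡ 14 (mod 37)
5^4 ≡ 33 (mod 37)
5^6 ≡ 11 (mod 37)
5^9 ≡ 6 (mod 37)
5^12 ≡ 10 (mod 37)
5^18 ≡ 36 (mod 37)
5^36 ≡ 1 (mod 37) ✓
The smallest such exponent is 36, so the order of 5 is 36.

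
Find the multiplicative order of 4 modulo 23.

By Lagrange's theorem, ord_23(4) divides φ(23) = 23 − 1 = 22 = 2 · 11.
Divisors of 22: 1, 2, 11, 22.
Check 4^d mod 23 for each divisor in increasing order:
4^1 ≡ 4
4^2 ≡ 16
4^11 ≡ 1
Hence ord(4) = 11.

11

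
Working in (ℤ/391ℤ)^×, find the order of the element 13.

44

Since 13 ∈ (Z/391Z)^×, its order divides φ(391) = φ(17·23) = (17−1)·(23−1) = 16·22 = 352 = 2^5 · 11.
Divisors of 352: 1, 2, 4, 8, 11, 16, 22, 32, 44, 88, 176, 352.
Evaluate successive powers at the divisors of 352:
13^1 ≡ 13
13^2 ≡ 169
13^4 ≡ 18
13^8 ≡ 324
13^11 ≡ 208
13^16 ≡ 188
13^22 ≡ 254
13^32 ≡ 154
13^44 ≡ 1
So ord_391(13) = 44.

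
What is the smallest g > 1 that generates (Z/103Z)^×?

φ(103) = 103 − 1 = 102 = 2 · 3 · 17.
g is a primitive root iff g^(102/q) ≢ 1 (mod 103) for each prime q ∈ {2, 3, 17}.
g = 2: 2^51 ≡ 1 — hits 1, so not a primitive root.
g = 3: 3^51 ≡ 102; 3^34 ≡ 1 — hits 1, so not a primitive root.
g = 4: 4^51 ≡ 1 — hits 1, so not a primitive root.
g = 5: 5^51 ≡ 102; 5^34 ≡ 56; 5^6 ≡ 72 — none is 1, so 5 is a primitive root.
So 5 is the smallest generator of (Z/103Z)^×.

5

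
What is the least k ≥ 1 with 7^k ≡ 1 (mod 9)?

By Lagrange's theorem, ord_9(7) divides φ(9) = φ(3^2) = 3·(3−1) = 6 = 2 · 3.
Divisors of 6: 1, 2, 3, 6.
Check 7^d mod 9 for each divisor in increasing order:
7^1 ≡ 7 (mod 9)
7^2 ≡ 4 (mod 9)
7^3 ≡ 1 (mod 9) ✓
The smallest such exponent is 3, so the order of 7 is 3.

3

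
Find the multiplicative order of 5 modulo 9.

6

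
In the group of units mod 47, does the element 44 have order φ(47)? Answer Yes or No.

Yes

φ(47) = 47 − 1 = 46 = 2 · 23.
Test 44^(46/q) mod 47 for each prime factor q of 46:
44^23 ≡ 46 (mod 47)  [q = 2: ≢ 1 ✓]
44^2 ≡ 9 (mod 47)  [q = 23: ≢ 1 ✓]
None equal 1, so ord_47(44) = 46: 44 is a primitive root.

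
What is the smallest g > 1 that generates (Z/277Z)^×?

φ(277) = 277 − 1 = 276 = 2^2 · 3 · 23.
Test candidates g = 2, 3, … against the prime factors q ∈ {2, 3, 23} of φ(277): g is a generator iff g^(276/q) ≢ 1 for every such q.
g = 2: 2^138 ≡ 276; 2^92 ≡ 1 — hits 1, so not a primitive root.
g = 3: 3^138 ≡ 1 — hits 1, so not a primitive root.
g = 4: 4^138 ≡ 1 — hits 1, so not a primitive root.
g = 5: 5^138 ≡ 276; 5^92 ≡ 116; 5^12 ≡ 27 — none is 1, so 5 is a primitive root.
The smallest primitive root modulo 277 is 5.

5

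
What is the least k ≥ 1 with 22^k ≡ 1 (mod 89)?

ord(22) | φ(89) = 89 − 1 = 88 = 2^3 · 11.
Divisors of 88: 1, 2, 4, 8, 11, 22, 44, 88.
Evaluate successive powers at the divisors of 88:
22^1 ≡ 22 (mod 89)
22^2 ≡ 39 (mod 89)
22^4 ≡ 8 (mod 89)
22^8 ≡ 64 (mod 89)
22^11 ≡ 88 (mod 89)
22^22 ≡ 1 (mod 89) ✓
Hence ord(22) = 22.

22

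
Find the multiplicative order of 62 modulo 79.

13

ord(62) | φ(79) = 79 − 1 = 78 = 2 · 3 · 13.
Divisors of 78: 1, 2, 3, 6, 13, 26, 39, 78.
Test each divisor d:
62^1 ≡ 62 (mod 79)
62^2 ≡ 52 (mod 79)
62^3 ≡ 64 (mod 79)
62^6 ≡ 67 (mod 79)
62^13 ≡ 1 (mod 79) ✓
So ord_79(62) = 13.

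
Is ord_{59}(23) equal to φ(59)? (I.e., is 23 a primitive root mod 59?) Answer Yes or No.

Yes

φ(59) = 59 − 1 = 58 = 2 · 29.
It suffices to check that the order of 23 is not a proper divisor of 58: compute 23^(58/q) for q ∈ {2, 29}.
23^29 ≡ 58 (mod 59)  [q = 2: ≢ 1 ✓]
23^2 ≡ 57 (mod 59)  [q = 29: ≢ 1 ✓]
None equal 1, so ord_59(23) = 58: 23 is a primitive root.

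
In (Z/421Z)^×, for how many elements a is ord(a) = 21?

12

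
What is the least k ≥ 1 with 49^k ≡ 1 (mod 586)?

The order of 49 must divide φ(586) = φ(2)·φ(293) = 1·292 = 292 = 2^2 · 73.
Divisors of 292: 1, 2, 4, 73, 146, 292.
Compute 49^d (mod 586) for the divisors d until we hit 1:
49^1 ≡ 49 (mod 586)
49^2 ≡ 57 (mod 586)
49^4 ≡ 319 (mod 586)
49^73 ≡ 585 (mod 586)
49^146 ≡ 1 (mod 586) ✓
Therefore the multiplicative order of 49 modulo 586 is 146.

146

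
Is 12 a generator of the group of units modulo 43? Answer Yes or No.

Yes

φ(43) = 43 − 1 = 42 = 2 · 3 · 7.
Test 12^(42/q) mod 43 for each prime factor q of 42:
12^21 ≡ 42 (mod 43)  [q = 2: ≢ 1 ✓]
12^14 ≡ 36 (mod 43)  [q = 3: ≢ 1 ✓]
12^6 ≡ 21 (mod 43)  [q = 7: ≢ 1 ✓]
All checks pass, so 12 has order 42 and is a primitive root modulo 43.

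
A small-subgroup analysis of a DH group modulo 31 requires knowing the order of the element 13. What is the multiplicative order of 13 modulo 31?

ord(13) | φ(31) = 31 − 1 = 30 = 2 · 3 · 5.
Divisors of 30: 1, 2, 3, 5, 6, 10, 15, 30.
Test each divisor d:
13^1 ≡ 13 (mod 31)
13^2 ≡ 14 (mod 31)
13^3 ≡ 27 (mod 31)
13^5 ≡ 6 (mod 31)
13^6 ≡ 16 (mod 31)
13^10 ≡ 5 (mod 31)
13^15 ≡ 30 (mod 31)
13^30 ≡ 1 (mod 31) ✓
So ord_31(13) = 30.

30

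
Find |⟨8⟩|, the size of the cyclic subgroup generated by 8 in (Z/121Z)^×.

110

Since 8 ∈ (Z/121Z)^×, its order divides φ(121) = φ(11^2) = 11·(11−1) = 110 = 2 · 5 · 11.
Divisors of 110: 1, 2, 5, 10, 11, 22, 55, 110.
Evaluate successive powers at the divisors of 110:
8^1 ≡ 8
8^2 ≡ 64
8^5 ≡ 98
8^10 ≡ 45
8^11 ≡ 118
8^22 ≡ 9
8^55 ≡ 120
8^110 ≡ 1
So ord_121(8) = 110.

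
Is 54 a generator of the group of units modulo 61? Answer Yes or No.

φ(61) = 61 − 1 = 60 = 2^2 · 3 · 5.
Test 54^(60/q) mod 61 for each prime factor q of 60:
54^30 ≡ 60 (mod 61)  [q = 2: ≢ 1 ✓]
54^20 ≡ 47 (mod 61)  [q = 3: ≢ 1 ✓]
54^12 ≡ 34 (mod 61)  [q = 5: ≢ 1 ✓]
Every test exponent gives a nontrivial residue, hence 54 generates the full group.

Yes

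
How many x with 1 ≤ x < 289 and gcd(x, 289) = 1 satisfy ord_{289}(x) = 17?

16

φ(289) = φ(17^2) = 17·(17−1) = 272 = 2^4 · 17.
In a cyclic group of order 272, there are φ(d) elements of order d for each divisor d of 272, and zero for non-divisors.
17 | 272, and φ(17) = 17 − 1 = 16.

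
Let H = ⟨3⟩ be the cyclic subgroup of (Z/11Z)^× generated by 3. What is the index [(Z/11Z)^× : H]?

2

By Lagrange's theorem, ord_11(3) divides φ(11) = 11 − 1 = 10 = 2 · 5.
Divisors of 10: 1, 2, 5, 10.
Check 3^d mod 11 for each divisor in increasing order:
3^1 ≡ 3 (mod 11)
3^2 ≡ 9 (mod 11)
3^5 ≡ 1 (mod 11) ✓
The order of 3 is 5, so the subgroup it generates has 5 elements.
Index = |(Z/11Z)^×| / |⟨3⟩| = 10 / 5 = 2.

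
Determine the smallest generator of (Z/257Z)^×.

3

φ(257) = 257 − 1 = 256 = 2^8.
g is a primitive root iff g^(256/q) ≢ 1 (mod 257) for each prime q ∈ {2}.
g = 2: 2^128 ≡ 1 — hits 1, so not a primitive root.
g = 3: 3^128 ≡ 256 — none is 1, so 3 is a primitive root.
So 3 is the smallest generator of (Z/257Z)^×.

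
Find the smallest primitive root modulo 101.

φ(101) = 101 − 1 = 100 = 2^2 · 5^2.
Test candidates g = 2, 3, … against the prime factors q ∈ {2, 5} of φ(101): g is a generator iff g^(100/q) ≢ 1 for every such q.
g = 2: 2^50 ≡ 100; 2^20 ≡ 95 — none is 1, so 2 is a primitive root.
So 2 is the smallest generator of (Z/101Z)^×.

2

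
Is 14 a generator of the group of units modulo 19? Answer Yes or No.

Yes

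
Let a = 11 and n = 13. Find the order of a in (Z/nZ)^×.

12

The order of 11 must divide φ(13) = 13 − 1 = 12 = 2^2 · 3.
Divisors of 12: 1, 2, 3, 4, 6, 12.
Test each divisor d:
11^1 ≡ 11 (mod 13)
11^2 ≡ 4 (mod 13)
11^3 ≡ 5 (mod 13)
11^4 ≡ 3 (mod 13)
11^6 ≡ 12 (mod 13)
11^12 ≡ 1 (mod 13) ✓
Hence ord(11) = 12.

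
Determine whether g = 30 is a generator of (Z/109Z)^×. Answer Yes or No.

Yes

φ(109) = 109 − 1 = 108 = 2^2 · 3^3.
An element g generates (Z/109Z)^× iff g^(108/q) ≢ 1 (mod 109) for each prime q ∈ {2, 3}.
30^54 ≡ 108 (mod 109)  [q = 2: ≢ 1 ✓]
30^36 ≡ 45 (mod 109)  [q = 3: ≢ 1 ✓]
All checks pass, so 30 has order 108 and is a primitive root modulo 109.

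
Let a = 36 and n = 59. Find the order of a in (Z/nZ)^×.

By Lagrange's theorem, ord_59(36) divides φ(59) = 59 − 1 = 58 = 2 · 29.
Divisors of 58: 1, 2, 29, 58.
Compute 36^d (mod 59) for the divisors d until we hit 1:
36^1 ≡ 36 (mod 59)
36^2 ≡ 57 (mod 59)
36^29 ≡ 1 (mod 59) ✓
Hence ord(36) = 29.

29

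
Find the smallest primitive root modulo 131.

2

φ(131) = 131 − 1 = 130 = 2 · 5 · 13.
Test candidates g = 2, 3, … against the prime factors q ∈ {2, 5, 13} of φ(131): g is a generator iff g^(130/q) ≢ 1 for every such q.
g = 2: 2^65 ≡ 130; 2^26 ≡ 53; 2^10 ≡ 107 — none is 1, so 2 is a primitive root.
So 2 is the smallest generator of (Z/131Z)^×.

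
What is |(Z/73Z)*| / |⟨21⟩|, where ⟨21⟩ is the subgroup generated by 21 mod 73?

By Lagrange's theorem, ord_73(21) divides φ(73) = 73 − 1 = 72 = 2^3 · 3^2.
Divisors of 72: 1, 2, 3, 4, 6, 8, 9, 12, 18, 24, 36, 72.
Test each divisor d:
21^1 ≡ 21 (mod 73)
21^2 ≡ 3 (mod 73)
21^3 ≡ 63 (mod 73)
21^4 ≡ 9 (mod 73)
21^6 ≡ 27 (mod 73)
21^8 ≡ 8 (mod 73)
21^9 ≡ 22 (mod 73)
21^12 ≡ 72 (mod 73)
21^18 ≡ 46 (mod 73)
21^24 ≡ 1 (mod 73) ✓
The order of 21 is 24, so the subgroup it generates has 24 elements.
The index is φ(73) / ord(21) = 72 / 24 = 3.

3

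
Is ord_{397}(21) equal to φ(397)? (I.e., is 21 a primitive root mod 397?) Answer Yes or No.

φ(397) = 397 − 1 = 396 = 2^2 · 3^2 · 11.
Test 21^(396/q) mod 397 for each prime factor q of 396:
21^198 ≡ 396 (mod 397)  [q = 2: ≢ 1 ✓]
21^132 ≡ 362 (mod 397)  [q = 3: ≢ 1 ✓]
21^36 ≡ 16 (mod 397)  [q = 11: ≢ 1 ✓]
Every test exponent gives a nontrivial residue, hence 21 generates the full group.

Yes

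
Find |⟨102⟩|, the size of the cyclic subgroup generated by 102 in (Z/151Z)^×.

By Lagrange's theorem, ord_151(102) divides φ(151) = 151 − 1 = 150 = 2 · 3 · 5^2.
Divisors of 150: 1, 2, 3, 5, 6, 10, 15, 25, 30, 50, 75, 150.
Compute 102^d (mod 151) for the divisors d until we hit 1:
102^1 ≡ 102 (mod 151)
102^2 ≡ 136 (mod 151)
102^3 ≡ 131 (mod 151)
102^5 ≡ 149 (mod 151)
102^6 ≡ 98 (mod 151)
102^10 ≡ 4 (mod 151)
102^15 ≡ 143 (mod 151)
102^25 ≡ 119 (mod 151)
102^30 ≡ 64 (mod 151)
102^50 ≡ 118 (mod 151)
102^75 ≡ 150 (mod 151)
102^150 ≡ 1 (mod 151) ✓
Therefore the multiplicative order of 102 modulo 151 is 150.

150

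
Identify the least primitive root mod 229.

φ(229) = 229 − 1 = 228 = 2^2 · 3 · 19.
Test candidates g = 2, 3, … against the prime factors q ∈ {2, 3, 19} of φ(229): g is a generator iff g^(228/q) ≢ 1 for every such q.
g = 2: 2^114 ≡ 228; 2^76 ≡ 1 — hits 1, so not a primitive root.
g = 3: 3^114 ≡ 1 — hits 1, so not a primitive root.
g = 4: 4^114 ≡ 1 — hits 1, so not a primitive root.
g = 5: 5^114 ≡ 1 — hits 1, so not a primitive root.
g = 6: 6^114 ≡ 228; 6^76 ≡ 134; 6^12 ≡ 165 — none is 1, so 6 is a primitive root.
So 6 is the smallest generator of (Z/229Z)^×.

6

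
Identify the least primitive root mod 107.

φ(107) = 107 − 1 = 106 = 2 · 53.
Test candidates g = 2, 3, … against the prime factors q ∈ {2, 53} of φ(107): g is a generator iff g^(106/q) ≢ 1 for every such q.
g = 2: 2^53 ≡ 106; 2^2 ≡ 4 — none is 1, so 2 is a primitive root.
So 2 is the smallest generator of (Z/107Z)^×.

2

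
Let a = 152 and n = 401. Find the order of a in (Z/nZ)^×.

400

Since 152 ∈ (Z/401Z)^×, its order divides φ(401) = 401 − 1 = 400 = 2^4 · 5^2.
Divisors of 400: 1, 2, 4, 5, 8, 10, 16, 20, 25, 40, 50, 80, 100, 200, 400.
Compute 152^d (mod 401) for the divisors d until we hit 1:
152^1 ≡ 152 (mod 401)
152^2 ≡ 247 (mod 401)
152^4 ≡ 57 (mod 401)
152^5 ≡ 243 (mod 401)
152^8 ≡ 41 (mod 401)
152^10 ≡ 102 (mod 401)
152^16 ≡ 77 (mod 401)
152^20 ≡ 379 (mod 401)
152^25 ≡ 268 (mod 401)
152^40 ≡ 83 (mod 401)
152^50 ≡ 45 (mod 401)
152^80 ≡ 72 (mod 401)
152^100 ≡ 20 (mod 401)
152^200 ≡ 400 (mod 401)
152^400 ≡ 1 (mod 401) ✓
The smallest such exponent is 400, so the order of 152 is 400.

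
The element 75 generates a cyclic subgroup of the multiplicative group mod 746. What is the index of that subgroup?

12

By Lagrange's theorem, ord_746(75) divides φ(746) = φ(2)·φ(373) = 1·372 = 372 = 2^2 · 3 · 31.
Divisors of 372: 1, 2, 3, 4, 6, 12, 31, 62, 93, 124, 186, 372.
Evaluate successive powers at the divisors of 372:
75^1 ≡ 75
75^2 ≡ 403
75^3 ≡ 385
75^4 ≡ 527
75^6 ≡ 517
75^12 ≡ 221
75^31 ≡ 1
So ord_746(75) = 31, hence |⟨75⟩| = 31.
The index is φ(746) / ord(75) = 372 / 31 = 12.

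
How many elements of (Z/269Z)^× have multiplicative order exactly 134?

66

φ(269) = 269 − 1 = 268 = 2^2 · 67.
Since (Z/269Z)^× is cyclic of order 268, the number of elements of order d is φ(d) when d | 268 and 0 otherwise.
134 = 2 · 67 divides 268, and φ(134) = 66.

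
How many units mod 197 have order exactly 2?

1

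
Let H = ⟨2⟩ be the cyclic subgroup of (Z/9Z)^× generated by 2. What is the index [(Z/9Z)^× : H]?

1

ord(2) | φ(9) = φ(3^2) = 3·(3−1) = 6 = 2 · 3.
Divisors of 6: 1, 2, 3, 6.
Check 2^d mod 9 for each divisor in increasing order:
2^1 ≡ 2 (mod 9)
2^2 ≡ 4 (mod 9)
2^3 ≡ 8 (mod 9)
2^6 ≡ 1 (mod 9) ✓
So ord_9(2) = 6, hence |⟨2⟩| = 6.
The index is φ(9) / ord(2) = 6 / 6 = 1.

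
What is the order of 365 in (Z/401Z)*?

ord(365) | φ(401) = 401 − 1 = 400 = 2^4 · 5^2.
Divisors of 400: 1, 2, 4, 5, 8, 10, 16, 20, 25, 40, 50, 80, 100, 200, 400.
Evaluate successive powers at the divisors of 400:
365^1 ≡ 365
365^2 ≡ 93
365^4 ≡ 228
365^5 ≡ 213
365^8 ≡ 255
365^10 ≡ 56
365^16 ≡ 63
365^20 ≡ 329
365^25 ≡ 303
365^40 ≡ 372
365^50 ≡ 381
365^80 ≡ 39
365^100 ≡ 400
365^200 ≡ 1
Hence ord(365) = 200.

200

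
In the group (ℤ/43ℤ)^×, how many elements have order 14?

6

φ(43) = 43 − 1 = 42 = 2 · 3 · 7.
In a cyclic group of order 42, there are φ(d) elements of order d for each divisor d of 42, and zero for non-divisors.
14 = 2 · 7 divides 42, and φ(14) = 6.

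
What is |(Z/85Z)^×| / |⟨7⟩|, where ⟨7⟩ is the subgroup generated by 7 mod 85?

4

ord(7) | φ(85) = φ(5·17) = (5−1)·(17−1) = 4·16 = 64 = 2^6.
Divisors of 64: 1, 2, 4, 8, 16, 32, 64.
Compute 7^d (mod 85) for the divisors d until we hit 1:
7^1 ≡ 7 (mod 85)
7^2 ≡ 49 (mod 85)
7^4 ≡ 21 (mod 85)
7^8 ≡ 16 (mod 85)
7^16 ≡ 1 (mod 85) ✓
The order of 7 is 16, so the subgroup it generates has 16 elements.
Index = |(Z/85Z)^×| / |⟨7⟩| = 64 / 16 = 4.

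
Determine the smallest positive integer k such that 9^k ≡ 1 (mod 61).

By Lagrange's theorem, ord_61(9) divides φ(61) = 61 − 1 = 60 = 2^2 · 3 · 5.
Divisors of 60: 1, 2, 3, 4, 5, 6, 10, 12, 15, 20, 30, 60.
Check 9^d mod 61 for each divisor in increasing order:
9^1 ≡ 9 (mod 61)
9^2 ≡ 20 (mod 61)
9^3 ≡ 58 (mod 61)
9^4 ≡ 34 (mod 61)
9^5 ≡ 1 (mod 61) ✓
Hence ord(9) = 5.

5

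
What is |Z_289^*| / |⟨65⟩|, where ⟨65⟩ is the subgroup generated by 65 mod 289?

By Lagrange's theorem, ord_289(65) divides φ(289) = φ(17^2) = 17·(17−1) = 272 = 2^4 · 17.
Divisors of 272: 1, 2, 4, 8, 16, 17, 34, 68, 136, 272.
Check 65^d mod 289 for each divisor in increasing order:
65^1 ≡ 65 (mod 289)
65^2 ≡ 179 (mod 289)
65^4 ≡ 251 (mod 289)
65^8 ≡ 288 (mod 289)
65^16 ≡ 1 (mod 289) ✓
So ord_289(65) = 16, hence |⟨65⟩| = 16.
[(Z/289Z)^× : ⟨65⟩] = 272/16 = 17.

17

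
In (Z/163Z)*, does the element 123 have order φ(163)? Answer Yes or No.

No

φ(163) = 163 − 1 = 162 = 2 · 3^4.
123 is a primitive root mod 163 iff 123^(φ(163)/q) ≢ 1 for every prime q | φ(163), i.e. q ∈ {2, 3}.
123^81 ≡ 162 (mod 163)  [q = 2: ≢ 1 ✓]
123^54 ≡ 1 (mod 163)  [q = 3: ≡ 1 ✗]
Since 123^54 ≡ 1, the order of 123 divides 54 < 162, so 123 is not a primitive root.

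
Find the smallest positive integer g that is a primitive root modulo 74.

5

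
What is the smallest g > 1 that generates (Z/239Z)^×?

φ(239) = 239 − 1 = 238 = 2 · 7 · 17.
Test candidates g = 2, 3, … against the prime factors q ∈ {2, 7, 17} of φ(239): g is a generator iff g^(238/q) ≢ 1 for every such q.
g = 2: 2^119 ≡ 1 — hits 1, so not a primitive root.
g = 3: 3^119 ≡ 1 — hits 1, so not a primitive root.
g = 4: 4^119 ≡ 1 — hits 1, so not a primitive root.
g = 5: 5^119 ≡ 1 — hits 1, so not a primitive root.
g = 6: 6^119 ≡ 1 — hits 1, so not a primitive root.
g = 7: 7^119 ≡ 238; 7^34 ≡ 24; 7^14 ≡ 211 — none is 1, so 7 is a primitive root.
The smallest primitive root modulo 239 is 7.

7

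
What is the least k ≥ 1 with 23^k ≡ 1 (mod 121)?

Since 23 ∈ (Z/121Z)^×, its order divides φ(121) = φ(11^2) = 11·(11−1) = 110 = 2 · 5 · 11.
Divisors of 110: 1, 2, 5, 10, 11, 22, 55, 110.
Check 23^d mod 121 for each divisor in increasing order:
23^1 ≡ 23 (mod 121)
23^2 ≡ 45 (mod 121)
23^5 ≡ 111 (mod 121)
23^10 ≡ 100 (mod 121)
23^11 ≡ 1 (mod 121) ✓
So ord_121(23) = 11.

11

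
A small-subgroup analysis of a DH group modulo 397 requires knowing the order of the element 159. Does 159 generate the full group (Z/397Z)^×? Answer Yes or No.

Yes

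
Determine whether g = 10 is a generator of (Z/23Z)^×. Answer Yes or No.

Yes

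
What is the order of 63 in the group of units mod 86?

Since 63 ∈ (Z/86Z)^×, its order divides φ(86) = φ(2)·φ(43) = 1·42 = 42 = 2 · 3 · 7.
Divisors of 42: 1, 2, 3, 6, 7, 14, 21, 42.
Test each divisor d:
63^1 ≡ 63
63^2 ≡ 13
63^3 ≡ 45
63^6 ≡ 47
63^7 ≡ 37
63^14 ≡ 79
63^21 ≡ 85
63^42 ≡ 1
Therefore the multiplicative order of 63 modulo 86 is 42.

42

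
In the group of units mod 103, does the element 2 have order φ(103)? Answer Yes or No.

No

φ(103) = 103 − 1 = 102 = 2 · 3 · 17.
It suffices to check that the order of 2 is not a proper divisor of 102: compute 2^(102/q) for q ∈ {2, 3, 17}.
2^51 ≡ 1 (mod 103)  [q = 2: ≡ 1 ✗]
2^34 ≡ 46 (mod 103)  [q = 3: ≢ 1 ✓]
2^6 ≡ 64 (mod 103)  [q = 17: ≢ 1 ✓]
Since 2^51 ≡ 1, the order of 2 divides 51 < 102, so 2 is not a primitive root.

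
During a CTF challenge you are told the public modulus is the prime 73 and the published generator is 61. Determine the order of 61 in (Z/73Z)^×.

By Lagrange's theorem, ord_73(61) divides φ(73) = 73 − 1 = 72 = 2^3 · 3^2.
Divisors of 72: 1, 2, 3, 4, 6, 8, 9, 12, 18, 24, 36, 72.
Check 61^d mod 73 for each divisor in increasing order:
61^1 ≡ 61 (mod 73)
61^2 ≡ 71 (mod 73)
61^3 ≡ 24 (mod 73)
61^4 ≡ 4 (mod 73)
61^6 ≡ 65 (mod 73)
61^8 ≡ 16 (mod 73)
61^9 ≡ 27 (mod 73)
61^12 ≡ 64 (mod 73)
61^18 ≡ 72 (mod 73)
61^24 ≡ 8 (mod 73)
61^36 ≡ 1 (mod 73) ✓
Hence ord(61) = 36.

36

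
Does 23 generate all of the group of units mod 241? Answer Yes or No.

No

φ(241) = 241 − 1 = 240 = 2^4 · 3 · 5.
23 is a primitive root mod 241 iff 23^(φ(241)/q) ≢ 1 for every prime q | φ(241), i.e. q ∈ {2, 3, 5}.
23^120 ≡ 240 (mod 241)  [q = 2: ≢ 1 ✓]
23^80 ≡ 1 (mod 241)  [q = 3: ≡ 1 ✗]
23^48 ≡ 87 (mod 241)  [q = 5: ≢ 1 ✓]
Since 23^80 ≡ 1, the order of 23 divides 80 < 240, so 23 is not a primitive root.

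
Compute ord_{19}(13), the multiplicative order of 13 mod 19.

Since 13 ∈ (Z/19Z)^×, its order divides φ(19) = 19 − 1 = 18 = 2 · 3^2.
Divisors of 18: 1, 2, 3, 6, 9, 18.
Check 13^d mod 19 for each divisor in increasing order:
13^1 ≡ 13
13^2 ≡ 17
13^3 ≡ 12
13^6 ≡ 11
13^9 ≡ 18
13^18 ≡ 1
The smallest such exponent is 18, so the order of 13 is 18.

18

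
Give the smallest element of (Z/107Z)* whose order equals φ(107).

2

φ(107) = 107 − 1 = 106 = 2 · 53.
g is a primitive root iff g^(106/q) ≢ 1 (mod 107) for each prime q ∈ {2, 53}.
g = 2: 2^53 ≡ 106; 2^2 ≡ 4 — none is 1, so 2 is a primitive root.
Hence the least primitive root of 107 is 2.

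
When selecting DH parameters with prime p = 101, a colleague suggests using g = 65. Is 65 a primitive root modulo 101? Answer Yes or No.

No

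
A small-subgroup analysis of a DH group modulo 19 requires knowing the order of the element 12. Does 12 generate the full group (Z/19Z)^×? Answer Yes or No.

No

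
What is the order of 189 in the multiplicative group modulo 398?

The order of 189 must divide φ(398) = φ(2)·φ(199) = 1·198 = 198 = 2 · 3^2 · 11.
Divisors of 198: 1, 2, 3, 6, 9, 11, 18, 22, 33, 66, 99, 198.
Test each divisor d:
189^1 ≡ 189 (mod 398)
189^2 ≡ 299 (mod 398)
189^3 ≡ 393 (mod 398)
189^6 ≡ 25 (mod 398)
189^9 ≡ 273 (mod 398)
189^11 ≡ 37 (mod 398)
189^18 ≡ 103 (mod 398)
189^22 ≡ 175 (mod 398)
189^33 ≡ 107 (mod 398)
189^66 ≡ 305 (mod 398)
189^99 ≡ 397 (mod 398)
189^198 ≡ 1 (mod 398) ✓
Hence ord(189) = 198.

198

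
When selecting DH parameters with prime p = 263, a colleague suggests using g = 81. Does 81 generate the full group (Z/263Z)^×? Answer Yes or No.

φ(263) = 263 − 1 = 262 = 2 · 131.
81 is a primitive root mod 263 iff 81^(φ(263)/q) ≢ 1 for every prime q | φ(263), i.e. q ∈ {2, 131}.
81^131 ≡ 1 (mod 263)  [q = 2: ≡ 1 ✗]
81^2 ≡ 249 (mod 263)  [q = 131: ≢ 1 ✓]
The check at q = 2 fails, so 81 generates a proper subgroup.

No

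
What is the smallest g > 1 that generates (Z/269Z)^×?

2

φ(269) = 269 − 1 = 268 = 2^2 · 67.
g is a primitive root iff g^(268/q) ≢ 1 (mod 269) for each prime q ∈ {2, 67}.
g = 2: 2^134 ≡ 268; 2^4 ≡ 16 — none is 1, so 2 is a primitive root.
So 2 is the smallest generator of (Z/269Z)^×.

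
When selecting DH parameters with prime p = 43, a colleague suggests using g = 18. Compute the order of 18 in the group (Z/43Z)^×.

42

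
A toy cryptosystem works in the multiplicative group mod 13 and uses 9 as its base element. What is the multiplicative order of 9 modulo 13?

3

The order of 9 must divide φ(13) = 13 − 1 = 12 = 2^2 · 3.
Divisors of 12: 1, 2, 3, 4, 6, 12.
Test each divisor d:
9^1 ≡ 9 (mod 13)
9^2 ≡ 3 (mod 13)
9^3 ≡ 1 (mod 13) ✓
The smallest such exponent is 3, so the order of 9 is 3.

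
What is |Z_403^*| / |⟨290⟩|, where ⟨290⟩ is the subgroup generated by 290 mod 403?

12

By Lagrange's theorem, ord_403(290) divides φ(403) = φ(13·31) = (13−1)·(31−1) = 12·30 = 360 = 2^3 · 3^2 · 5.
Divisors of 360: 1, 2, 3, 4, 5, 6, 8, 9, 10, 12, 15, 18, 20, 24, 30, 36, 40, 45, 60, 72, 90, 120, 180, 360.
Check 290^d mod 403 for each divisor in increasing order:
290^1 ≡ 290
290^2 ≡ 276
290^3 ≡ 246
290^4 ≡ 9
290^5 ≡ 192
290^6 ≡ 66
290^8 ≡ 81
290^9 ≡ 116
290^10 ≡ 191
290^12 ≡ 326
290^15 ≡ 402
290^18 ≡ 157
290^20 ≡ 211
290^24 ≡ 287
290^30 ≡ 1
So ord_403(290) = 30, hence |⟨290⟩| = 30.
The index is φ(403) / ord(290) = 360 / 30 = 12.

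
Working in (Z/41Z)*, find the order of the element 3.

Since 3 ∈ (Z/41Z)^×, its order divides φ(41) = 41 − 1 = 40 = 2^3 · 5.
Divisors of 40: 1, 2, 4, 5, 8, 10, 20, 40.
Check 3^d mod 41 for each divisor in increasing order:
3^1 ≡ 3
3^2 ≡ 9
3^4 ≡ 40
3^5 ≡ 38
3^8 ≡ 1
So ord_41(3) = 8.

8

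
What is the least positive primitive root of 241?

φ(241) = 241 − 1 = 240 = 2^4 · 3 · 5.
Test candidates g = 2, 3, … against the prime factors q ∈ {2, 3, 5} of φ(241): g is a generator iff g^(240/q) ≢ 1 for every such q.
g = 2: 2^120 ≡ 1 — hits 1, so not a primitive root.
g = 3: 3^120 ≡ 1 — hits 1, so not a primitive root.
g = 4: 4^120 ≡ 1 — hits 1, so not a primitive root.
g = 5: 5^120 ≡ 1 — hits 1, so not a primitive root.
g = 6: 6^120 ≡ 1 — hits 1, so not a primitive root.
g = 7: 7^120 ≡ 240; 7^80 ≡ 15; 7^48 ≡ 91 — none is 1, so 7 is a primitive root.
Hence the least primitive root of 241 is 7.

7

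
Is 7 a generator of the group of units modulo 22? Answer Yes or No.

Yes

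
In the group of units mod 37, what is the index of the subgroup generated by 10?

12

By Lagrange's theorem, ord_37(10) divides φ(37) = 37 − 1 = 36 = 2^2 · 3^2.
Divisors of 36: 1, 2, 3, 4, 6, 9, 12, 18, 36.
Evaluate successive powers at the divisors of 36:
10^1 ≡ 10
10^2 ≡ 26
10^3 ≡ 1
Thus |⟨10⟩| = ord(10) = 3.
Index = |(Z/37Z)^×| / |⟨10⟩| = 36 / 3 = 12.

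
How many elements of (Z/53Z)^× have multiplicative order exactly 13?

12

φ(53) = 53 − 1 = 52 = 2^2 · 13.
(Z/53Z)^× is cyclic (|G| = 52); a cyclic group of order m has exactly φ(d) elements of each order d | m, and none otherwise.
13 | 52, and φ(13) = 13 − 1 = 12.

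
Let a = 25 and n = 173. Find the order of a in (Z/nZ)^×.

86

By Lagrange's theorem, ord_173(25) divides φ(173) = 173 − 1 = 172 = 2^2 · 43.
Divisors of 172: 1, 2, 4, 43, 86, 172.
Compute 25^d (mod 173) for the divisors d until we hit 1:
25^1 ≡ 25 (mod 173)
25^2 ≡ 106 (mod 173)
25^4 ≡ 164 (mod 173)
25^43 ≡ 172 (mod 173)
25^86 ≡ 1 (mod 173) ✓
So ord_173(25) = 86.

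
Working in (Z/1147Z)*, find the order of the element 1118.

60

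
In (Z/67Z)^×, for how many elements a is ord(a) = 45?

0

φ(67) = 67 − 1 = 66 = 2 · 3 · 11.
In a cyclic group of order 66, there are φ(d) elements of order d for each divisor d of 66, and zero for non-divisors.
Since 45 ∤ 66, the count is 0.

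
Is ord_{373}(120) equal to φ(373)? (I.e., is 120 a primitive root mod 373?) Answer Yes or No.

φ(373) = 373 − 1 = 372 = 2^2 · 3 · 31.
120 is a primitive root mod 373 iff 120^(φ(373)/q) ≢ 1 for every prime q | φ(373), i.e. q ∈ {2, 3, 31}.
120^186 ≡ 1 (mod 373)  [q = 2: ≡ 1 ✗]
120^124 ≡ 88 (mod 373)  [q = 3: ≢ 1 ✓]
120^12 ≡ 41 (mod 373)  [q = 31: ≢ 1 ✓]
Since 120^186 ≡ 1, the order of 120 divides 186 < 372, so 120 is not a primitive root.

No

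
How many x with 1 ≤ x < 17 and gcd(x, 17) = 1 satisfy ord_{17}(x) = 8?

4

φ(17) = 17 − 1 = 16 = 2^4.
(Z/17Z)^× is cyclic (|G| = 16); a cyclic group of order m has exactly φ(d) elements of each order d | m, and none otherwise.
8 = 2^3 divides 16, and φ(8) = 4.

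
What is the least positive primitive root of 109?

6

φ(109) = 109 − 1 = 108 = 2^2 · 3^3.
Test candidates g = 2, 3, … against the prime factors q ∈ {2, 3} of φ(109): g is a generator iff g^(108/q) ≢ 1 for every such q.
g = 2: 2^54 ≡ 108; 2^36 ≡ 1 — hits 1, so not a primitive root.
g = 3: 3^54 ≡ 1 — hits 1, so not a primitive root.
g = 4: 4^54 ≡ 1 — hits 1, so not a primitive root.
g = 5: 5^54 ≡ 1 — hits 1, so not a primitive root.
g = 6: 6^54 ≡ 108; 6^36 ≡ 63 — none is 1, so 6 is a primitive root.
The smallest primitive root modulo 109 is 6.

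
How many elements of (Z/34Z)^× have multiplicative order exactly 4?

2

φ(34) = φ(2)·φ(17) = 1·16 = 16 = 2^4.
(Z/34Z)^× is cyclic (|G| = 16); a cyclic group of order m has exactly φ(d) elements of each order d | m, and none otherwise.
4 = 2^2 divides 16, and φ(4) = 2.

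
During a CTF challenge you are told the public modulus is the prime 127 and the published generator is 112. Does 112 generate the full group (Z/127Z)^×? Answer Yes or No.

Yes

φ(127) = 127 − 1 = 126 = 2 · 3^2 · 7.
Test 112^(126/q) mod 127 for each prime factor q of 126:
112^63 ≡ 126 (mod 127)  [q = 2: ≢ 1 ✓]
112^42 ≡ 107 (mod 127)  [q = 3: ≢ 1 ✓]
112^18 ≡ 2 (mod 127)  [q = 7: ≢ 1 ✓]
All checks pass, so 112 has order 126 and is a primitive root modulo 127.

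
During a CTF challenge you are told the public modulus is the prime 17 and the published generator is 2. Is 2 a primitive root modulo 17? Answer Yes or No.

No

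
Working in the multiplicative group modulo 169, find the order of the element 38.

The order of 38 must divide φ(169) = φ(13^2) = 13·(13−1) = 156 = 2^2 · 3 · 13.
Divisors of 156: 1, 2, 3, 4, 6, 12, 13, 26, 39, 52, 78, 156.
Test each divisor d:
38^1 ≡ 38
38^2 ≡ 92
38^3 ≡ 116
38^4 ≡ 14
38^6 ≡ 105
38^12 ≡ 40
38^13 ≡ 168
38^26 ≡ 1
The smallest such exponent is 26, so the order of 38 is 26.

26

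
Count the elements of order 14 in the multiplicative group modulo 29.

6

φ(29) = 29 − 1 = 28 = 2^2 · 7.
(Z/29Z)^× is cyclic (|G| = 28); a cyclic group of order m has exactly φ(d) elements of each order d | m, and none otherwise.
14 = 2 · 7 divides 28, and φ(14) = 6.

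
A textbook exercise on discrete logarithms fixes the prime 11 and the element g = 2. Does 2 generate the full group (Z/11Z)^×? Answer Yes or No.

Yes

φ(11) = 11 − 1 = 10 = 2 · 5.
Test 2^(10/q) mod 11 for each prime factor q of 10:
2^5 ≡ 10 (mod 11)  [q = 2: ≢ 1 ✓]
2^2 ≡ 4 (mod 11)  [q = 5: ≢ 1 ✓]
Every test exponent gives a nontrivial residue, hence 2 generates the full group.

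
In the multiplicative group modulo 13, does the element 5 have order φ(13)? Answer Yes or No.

φ(13) = 13 − 1 = 12 = 2^2 · 3.
5 is a primitive root mod 13 iff 5^(φ(13)/q) ≢ 1 for every prime q | φ(13), i.e. q ∈ {2, 3}.
5^6 ≡ 12 (mod 13)  [q = 2: ≢ 1 ✓]
5^4 ≡ 1 (mod 13)  [q = 3: ≡ 1 ✗]
Since 5^4 ≡ 1, the order of 5 divides 4 < 12, so 5 is not a primitive root.

No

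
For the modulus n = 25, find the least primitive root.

2

φ(25) = φ(5^2) = 5·(5−1) = 20 = 2^2 · 5.
g is a primitive root iff g^(20/q) ≢ 1 (mod 25) for each prime q ∈ {2, 5}.
g = 2: 2^10 ≡ 24; 2^4 ≡ 16 — none is 1, so 2 is a primitive root.
So 2 is the smallest generator of (Z/25Z)^×.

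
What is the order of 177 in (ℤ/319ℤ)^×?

ord(177) | φ(319) = φ(11·29) = (11−1)·(29−1) = 10·28 = 280 = 2^3 · 5 · 7.
Divisors of 280: 1, 2, 4, 5, 7, 8, 10, 14, 20, 28, 35, 40, 56, 70, 140, 280.
Check 177^d mod 319 for each divisor in increasing order:
177^1 ≡ 177 (mod 319)
177^2 ≡ 67 (mod 319)
177^4 ≡ 23 (mod 319)
177^5 ≡ 243 (mod 319)
177^7 ≡ 12 (mod 319)
177^8 ≡ 210 (mod 319)
177^10 ≡ 34 (mod 319)
177^14 ≡ 144 (mod 319)
177^20 ≡ 199 (mod 319)
177^28 ≡ 1 (mod 319) ✓
The smallest such exponent is 28, so the order of 177 is 28.

28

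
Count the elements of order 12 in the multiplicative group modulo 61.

4

φ(61) = 61 − 1 = 60 = 2^2 · 3 · 5.
(Z/61Z)^× is cyclic (|G| = 60); a cyclic group of order m has exactly φ(d) elements of each order d | m, and none otherwise.
12 = 2^2 · 3 divides 60, and φ(12) = 4.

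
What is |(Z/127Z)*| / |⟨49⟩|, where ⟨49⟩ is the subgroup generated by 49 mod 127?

2

By Lagrange's theorem, ord_127(49) divides φ(127) = 127 − 1 = 126 = 2 · 3^2 · 7.
Divisors of 126: 1, 2, 3, 6, 7, 9, 14, 18, 21, 42, 63, 126.
Test each divisor d:
49^1 ≡ 49
49^2 ≡ 115
49^3 ≡ 47
49^6 ≡ 50
49^7 ≡ 37
49^9 ≡ 64
49^14 ≡ 99
49^18 ≡ 32
49^21 ≡ 107
49^42 ≡ 19
49^63 ≡ 1
Thus |⟨49⟩| = ord(49) = 63.
Index = |(Z/127Z)^×| / |⟨49⟩| = 126 / 63 = 2.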